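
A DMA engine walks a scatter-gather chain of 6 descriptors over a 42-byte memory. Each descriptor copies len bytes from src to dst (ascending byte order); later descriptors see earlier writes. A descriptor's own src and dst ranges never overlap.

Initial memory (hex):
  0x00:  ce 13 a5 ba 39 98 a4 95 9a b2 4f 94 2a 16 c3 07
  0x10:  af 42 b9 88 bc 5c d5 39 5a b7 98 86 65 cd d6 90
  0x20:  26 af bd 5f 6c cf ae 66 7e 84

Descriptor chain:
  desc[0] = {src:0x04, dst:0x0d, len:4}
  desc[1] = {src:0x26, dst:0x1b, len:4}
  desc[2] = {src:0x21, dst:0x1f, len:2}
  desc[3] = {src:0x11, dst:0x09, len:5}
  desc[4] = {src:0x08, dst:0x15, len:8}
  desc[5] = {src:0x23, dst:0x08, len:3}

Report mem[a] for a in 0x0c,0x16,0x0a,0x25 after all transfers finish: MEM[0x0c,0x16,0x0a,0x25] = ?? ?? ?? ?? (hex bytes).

[0] 0x04->0x0d len=4 : 39 98 a4 95
[1] 0x26->0x1b len=4 : ae 66 7e 84
[2] 0x21->0x1f len=2 : af bd
[3] 0x11->0x09 len=5 : 42 b9 88 bc 5c
[4] 0x08->0x15 len=8 : 9a 42 b9 88 bc 5c 98 a4
[5] 0x23->0x08 len=3 : 5f 6c cf
query mem[0x0c]=0xbc, mem[0x16]=0x42, mem[0x0a]=0xcf, mem[0x25]=0xcf

MEM[0x0c,0x16,0x0a,0x25] = bc 42 cf cf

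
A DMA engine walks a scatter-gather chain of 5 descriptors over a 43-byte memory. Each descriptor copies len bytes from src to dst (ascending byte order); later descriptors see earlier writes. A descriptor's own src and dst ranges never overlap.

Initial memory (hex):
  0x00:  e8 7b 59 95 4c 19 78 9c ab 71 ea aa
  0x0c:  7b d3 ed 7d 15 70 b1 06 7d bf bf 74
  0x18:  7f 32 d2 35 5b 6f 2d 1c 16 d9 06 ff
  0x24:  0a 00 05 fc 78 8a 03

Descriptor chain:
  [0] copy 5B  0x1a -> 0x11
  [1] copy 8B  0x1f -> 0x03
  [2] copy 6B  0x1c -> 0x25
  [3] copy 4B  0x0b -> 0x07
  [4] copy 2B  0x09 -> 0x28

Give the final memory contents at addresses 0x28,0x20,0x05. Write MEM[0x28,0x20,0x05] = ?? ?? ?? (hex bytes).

D0: mem[0x11..0x15] <- [d2 35 5b 6f 2d]
D1: mem[0x03..0x0a] <- [1c 16 d9 06 ff 0a 00 05]
D2: mem[0x25..0x2a] <- [5b 6f 2d 1c 16 d9]
D3: mem[0x07..0x0a] <- [aa 7b d3 ed]
D4: mem[0x28..0x29] <- [d3 ed]
query mem[0x28]=0xd3, mem[0x20]=0x16, mem[0x05]=0xd9

MEM[0x28,0x20,0x05] = d3 16 d9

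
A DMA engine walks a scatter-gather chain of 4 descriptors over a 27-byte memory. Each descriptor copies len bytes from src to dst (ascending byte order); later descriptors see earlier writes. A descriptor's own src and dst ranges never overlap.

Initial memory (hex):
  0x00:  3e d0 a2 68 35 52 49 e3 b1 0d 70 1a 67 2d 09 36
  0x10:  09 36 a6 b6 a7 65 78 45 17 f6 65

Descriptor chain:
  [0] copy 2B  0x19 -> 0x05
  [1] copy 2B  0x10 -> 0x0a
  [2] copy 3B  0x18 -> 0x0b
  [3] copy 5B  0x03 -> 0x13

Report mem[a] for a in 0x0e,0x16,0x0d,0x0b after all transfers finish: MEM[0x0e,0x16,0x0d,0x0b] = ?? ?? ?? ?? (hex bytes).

[0] 0x19->0x05 len=2 : f6 65
[1] 0x10->0x0a len=2 : 09 36
[2] 0x18->0x0b len=3 : 17 f6 65
[3] 0x03->0x13 len=5 : 68 35 f6 65 e3
query mem[0x0e]=0x09, mem[0x16]=0x65, mem[0x0d]=0x65, mem[0x0b]=0x17

MEM[0x0e,0x16,0x0d,0x0b] = 09 65 65 17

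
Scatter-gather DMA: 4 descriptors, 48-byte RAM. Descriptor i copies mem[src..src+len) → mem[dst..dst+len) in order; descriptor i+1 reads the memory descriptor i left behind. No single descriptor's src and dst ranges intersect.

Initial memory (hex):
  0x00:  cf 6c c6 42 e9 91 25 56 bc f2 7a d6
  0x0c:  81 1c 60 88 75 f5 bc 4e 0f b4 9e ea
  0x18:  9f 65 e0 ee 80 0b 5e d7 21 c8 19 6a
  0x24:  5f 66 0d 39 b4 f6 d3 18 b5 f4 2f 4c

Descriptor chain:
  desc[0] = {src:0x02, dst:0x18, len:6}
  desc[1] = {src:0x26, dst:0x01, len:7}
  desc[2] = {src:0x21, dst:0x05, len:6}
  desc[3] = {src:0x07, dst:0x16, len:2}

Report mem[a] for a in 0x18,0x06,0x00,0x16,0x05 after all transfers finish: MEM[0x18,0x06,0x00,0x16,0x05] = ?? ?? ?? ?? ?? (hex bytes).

MEM[0x18,0x06,0x00,0x16,0x05] = c6 19 cf 6a c8

  after D0: wrote 6B at 0x18 = c642e9912556
  after D1: wrote 7B at 0x01 = 0d39b4f6d318b5
  after D2: wrote 6B at 0x05 = c8196a5f660d
  after D3: wrote 2B at 0x16 = 6a5f
query mem[0x18]=0xc6, mem[0x06]=0x19, mem[0x00]=0xcf, mem[0x16]=0x6a, mem[0x05]=0xc8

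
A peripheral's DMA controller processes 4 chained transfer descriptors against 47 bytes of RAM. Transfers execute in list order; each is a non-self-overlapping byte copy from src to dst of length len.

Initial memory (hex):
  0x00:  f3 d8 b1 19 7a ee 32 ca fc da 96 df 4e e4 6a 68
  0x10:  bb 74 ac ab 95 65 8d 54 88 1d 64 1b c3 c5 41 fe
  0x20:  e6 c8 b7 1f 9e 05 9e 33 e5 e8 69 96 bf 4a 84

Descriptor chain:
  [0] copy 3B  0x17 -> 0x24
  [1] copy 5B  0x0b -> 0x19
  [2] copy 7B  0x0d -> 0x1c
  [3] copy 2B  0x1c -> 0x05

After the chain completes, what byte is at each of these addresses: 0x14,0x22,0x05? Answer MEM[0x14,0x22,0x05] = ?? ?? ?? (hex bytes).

MEM[0x14,0x22,0x05] = 95 ab e4

D0: mem[0x24..0x26] <- [54 88 1d]
D1: mem[0x19..0x1d] <- [df 4e e4 6a 68]
D2: mem[0x1c..0x22] <- [e4 6a 68 bb 74 ac ab]
D3: mem[0x05..0x06] <- [e4 6a]
query mem[0x14]=0x95, mem[0x22]=0xab, mem[0x05]=0xe4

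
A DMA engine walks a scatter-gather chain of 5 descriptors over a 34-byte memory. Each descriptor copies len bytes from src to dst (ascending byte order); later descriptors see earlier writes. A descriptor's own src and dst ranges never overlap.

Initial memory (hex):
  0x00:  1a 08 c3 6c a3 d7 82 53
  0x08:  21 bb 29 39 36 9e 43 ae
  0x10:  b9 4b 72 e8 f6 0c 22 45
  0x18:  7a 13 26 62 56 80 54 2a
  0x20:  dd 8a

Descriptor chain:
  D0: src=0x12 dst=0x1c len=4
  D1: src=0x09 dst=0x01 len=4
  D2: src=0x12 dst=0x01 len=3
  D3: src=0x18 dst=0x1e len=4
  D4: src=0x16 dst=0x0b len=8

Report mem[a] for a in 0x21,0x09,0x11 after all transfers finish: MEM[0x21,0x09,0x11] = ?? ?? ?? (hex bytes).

MEM[0x21,0x09,0x11] = 62 bb 72

  after D0: wrote 4B at 0x1c = 72e8f60c
  after D1: wrote 4B at 0x01 = bb293936
  after D2: wrote 3B at 0x01 = 72e8f6
  after D3: wrote 4B at 0x1e = 7a132662
  after D4: wrote 8B at 0x0b = 22457a13266272e8
query mem[0x21]=0x62, mem[0x09]=0xbb, mem[0x11]=0x72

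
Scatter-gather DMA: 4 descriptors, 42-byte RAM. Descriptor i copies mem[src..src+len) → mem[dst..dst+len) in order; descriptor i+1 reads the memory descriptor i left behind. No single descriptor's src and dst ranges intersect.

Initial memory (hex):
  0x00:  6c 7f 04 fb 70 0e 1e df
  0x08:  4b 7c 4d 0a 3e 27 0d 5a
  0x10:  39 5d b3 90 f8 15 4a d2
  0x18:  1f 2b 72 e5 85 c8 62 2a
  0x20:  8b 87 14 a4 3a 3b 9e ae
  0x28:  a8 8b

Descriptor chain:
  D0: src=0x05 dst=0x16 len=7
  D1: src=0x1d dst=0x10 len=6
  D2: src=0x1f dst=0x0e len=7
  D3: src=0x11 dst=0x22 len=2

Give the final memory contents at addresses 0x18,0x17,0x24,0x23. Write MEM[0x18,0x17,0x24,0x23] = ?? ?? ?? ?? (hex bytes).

[0] 0x05->0x16 len=7 : 0e 1e df 4b 7c 4d 0a
[1] 0x1d->0x10 len=6 : c8 62 2a 8b 87 14
[2] 0x1f->0x0e len=7 : 2a 8b 87 14 a4 3a 3b
[3] 0x11->0x22 len=2 : 14 a4
query mem[0x18]=0xdf, mem[0x17]=0x1e, mem[0x24]=0x3a, mem[0x23]=0xa4

MEM[0x18,0x17,0x24,0x23] = df 1e 3a a4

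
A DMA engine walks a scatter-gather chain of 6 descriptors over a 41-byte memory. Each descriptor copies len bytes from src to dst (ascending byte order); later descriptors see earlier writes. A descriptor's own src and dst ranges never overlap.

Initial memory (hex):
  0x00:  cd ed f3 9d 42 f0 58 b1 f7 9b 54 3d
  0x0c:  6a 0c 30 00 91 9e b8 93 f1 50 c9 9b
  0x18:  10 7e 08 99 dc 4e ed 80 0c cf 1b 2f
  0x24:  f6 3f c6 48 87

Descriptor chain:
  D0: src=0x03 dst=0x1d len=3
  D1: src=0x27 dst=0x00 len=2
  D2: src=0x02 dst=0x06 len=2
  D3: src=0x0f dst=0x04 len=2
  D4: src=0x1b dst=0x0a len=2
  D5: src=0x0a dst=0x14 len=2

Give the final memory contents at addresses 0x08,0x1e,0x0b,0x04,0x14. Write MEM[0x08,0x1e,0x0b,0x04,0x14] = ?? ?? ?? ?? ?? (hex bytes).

MEM[0x08,0x1e,0x0b,0x04,0x14] = f7 42 dc 00 99

#0 dst[0x1d+3] := {0x9d,0x42,0xf0}
#1 dst[0x00+2] := {0x48,0x87}
#2 dst[0x06+2] := {0xf3,0x9d}
#3 dst[0x04+2] := {0x00,0x91}
#4 dst[0x0a+2] := {0x99,0xdc}
#5 dst[0x14+2] := {0x99,0xdc}
query mem[0x08]=0xf7, mem[0x1e]=0x42, mem[0x0b]=0xdc, mem[0x04]=0x00, mem[0x14]=0x99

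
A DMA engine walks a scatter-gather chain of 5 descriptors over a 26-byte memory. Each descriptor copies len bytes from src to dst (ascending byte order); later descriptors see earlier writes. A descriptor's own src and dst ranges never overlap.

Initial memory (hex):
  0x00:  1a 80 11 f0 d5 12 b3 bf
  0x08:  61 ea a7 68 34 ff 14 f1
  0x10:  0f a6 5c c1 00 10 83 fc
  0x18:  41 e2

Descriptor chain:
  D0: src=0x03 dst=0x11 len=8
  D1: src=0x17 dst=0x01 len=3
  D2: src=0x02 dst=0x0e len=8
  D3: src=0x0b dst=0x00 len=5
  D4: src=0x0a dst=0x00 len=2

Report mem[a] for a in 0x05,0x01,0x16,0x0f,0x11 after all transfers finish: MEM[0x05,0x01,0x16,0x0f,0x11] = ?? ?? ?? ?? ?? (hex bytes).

MEM[0x05,0x01,0x16,0x0f,0x11] = 12 68 61 e2 12

#0 dst[0x11+8] := {0xf0,0xd5,0x12,0xb3,0xbf,0x61,0xea,0xa7}
#1 dst[0x01+3] := {0xea,0xa7,0xe2}
#2 dst[0x0e+8] := {0xa7,0xe2,0xd5,0x12,0xb3,0xbf,0x61,0xea}
#3 dst[0x00+5] := {0x68,0x34,0xff,0xa7,0xe2}
#4 dst[0x00+2] := {0xa7,0x68}
query mem[0x05]=0x12, mem[0x01]=0x68, mem[0x16]=0x61, mem[0x0f]=0xe2, mem[0x11]=0x12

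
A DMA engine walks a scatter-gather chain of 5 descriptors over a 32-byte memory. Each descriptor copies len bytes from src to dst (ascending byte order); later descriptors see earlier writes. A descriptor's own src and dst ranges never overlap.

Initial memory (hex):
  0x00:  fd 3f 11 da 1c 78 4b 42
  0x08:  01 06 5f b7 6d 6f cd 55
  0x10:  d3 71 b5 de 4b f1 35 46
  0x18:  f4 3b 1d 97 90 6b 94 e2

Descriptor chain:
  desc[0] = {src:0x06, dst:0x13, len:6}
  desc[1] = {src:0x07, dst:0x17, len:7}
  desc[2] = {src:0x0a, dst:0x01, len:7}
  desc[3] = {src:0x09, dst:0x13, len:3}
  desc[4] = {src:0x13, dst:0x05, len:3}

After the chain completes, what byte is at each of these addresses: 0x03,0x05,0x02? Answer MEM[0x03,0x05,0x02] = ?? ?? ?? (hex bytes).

MEM[0x03,0x05,0x02] = 6d 06 b7

  after D0: wrote 6B at 0x13 = 4b4201065fb7
  after D1: wrote 7B at 0x17 = 4201065fb76d6f
  after D2: wrote 7B at 0x01 = 5fb76d6fcd55d3
  after D3: wrote 3B at 0x13 = 065fb7
  after D4: wrote 3B at 0x05 = 065fb7
query mem[0x03]=0x6d, mem[0x05]=0x06, mem[0x02]=0xb7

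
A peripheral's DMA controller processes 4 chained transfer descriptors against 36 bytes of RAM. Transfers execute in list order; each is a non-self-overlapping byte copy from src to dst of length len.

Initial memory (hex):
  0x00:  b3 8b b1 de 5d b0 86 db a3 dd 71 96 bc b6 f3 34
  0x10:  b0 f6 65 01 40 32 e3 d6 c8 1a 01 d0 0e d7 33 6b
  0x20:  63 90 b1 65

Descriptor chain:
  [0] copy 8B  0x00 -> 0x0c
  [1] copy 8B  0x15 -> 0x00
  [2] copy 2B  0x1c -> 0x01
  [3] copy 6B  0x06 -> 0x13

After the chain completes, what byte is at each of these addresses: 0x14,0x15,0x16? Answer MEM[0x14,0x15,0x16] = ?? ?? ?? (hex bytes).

D0: mem[0x0c..0x13] <- [b3 8b b1 de 5d b0 86 db]
D1: mem[0x00..0x07] <- [32 e3 d6 c8 1a 01 d0 0e]
D2: mem[0x01..0x02] <- [0e d7]
D3: mem[0x13..0x18] <- [d0 0e a3 dd 71 96]
query mem[0x14]=0x0e, mem[0x15]=0xa3, mem[0x16]=0xdd

MEM[0x14,0x15,0x16] = 0e a3 dd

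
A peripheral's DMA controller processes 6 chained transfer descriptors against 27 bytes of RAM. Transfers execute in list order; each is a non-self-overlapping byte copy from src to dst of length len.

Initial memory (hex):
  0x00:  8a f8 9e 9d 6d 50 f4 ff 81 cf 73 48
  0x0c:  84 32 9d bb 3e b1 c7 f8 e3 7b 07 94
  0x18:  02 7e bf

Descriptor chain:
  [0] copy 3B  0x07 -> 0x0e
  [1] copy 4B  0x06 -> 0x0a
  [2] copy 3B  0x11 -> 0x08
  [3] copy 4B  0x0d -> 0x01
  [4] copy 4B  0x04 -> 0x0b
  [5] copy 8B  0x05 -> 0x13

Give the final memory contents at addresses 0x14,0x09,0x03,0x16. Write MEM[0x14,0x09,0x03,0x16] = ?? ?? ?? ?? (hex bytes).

MEM[0x14,0x09,0x03,0x16] = f4 c7 81 b1

#0 dst[0x0e+3] := {0xff,0x81,0xcf}
#1 dst[0x0a+4] := {0xf4,0xff,0x81,0xcf}
#2 dst[0x08+3] := {0xb1,0xc7,0xf8}
#3 dst[0x01+4] := {0xcf,0xff,0x81,0xcf}
#4 dst[0x0b+4] := {0xcf,0x50,0xf4,0xff}
#5 dst[0x13+8] := {0x50,0xf4,0xff,0xb1,0xc7,0xf8,0xcf,0x50}
query mem[0x14]=0xf4, mem[0x09]=0xc7, mem[0x03]=0x81, mem[0x16]=0xb1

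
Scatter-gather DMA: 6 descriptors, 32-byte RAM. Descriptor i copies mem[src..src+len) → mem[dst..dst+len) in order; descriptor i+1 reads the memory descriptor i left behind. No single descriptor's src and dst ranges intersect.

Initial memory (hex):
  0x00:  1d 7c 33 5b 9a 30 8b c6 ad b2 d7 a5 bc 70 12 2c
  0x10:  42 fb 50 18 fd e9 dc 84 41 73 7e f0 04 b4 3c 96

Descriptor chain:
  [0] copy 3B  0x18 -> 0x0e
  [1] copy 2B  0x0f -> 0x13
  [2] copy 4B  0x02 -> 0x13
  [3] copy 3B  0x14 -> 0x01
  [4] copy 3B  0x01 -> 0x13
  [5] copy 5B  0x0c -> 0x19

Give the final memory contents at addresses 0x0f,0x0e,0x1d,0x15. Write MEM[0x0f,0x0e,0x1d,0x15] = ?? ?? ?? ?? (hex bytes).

#0 dst[0x0e+3] := {0x41,0x73,0x7e}
#1 dst[0x13+2] := {0x73,0x7e}
#2 dst[0x13+4] := {0x33,0x5b,0x9a,0x30}
#3 dst[0x01+3] := {0x5b,0x9a,0x30}
#4 dst[0x13+3] := {0x5b,0x9a,0x30}
#5 dst[0x19+5] := {0xbc,0x70,0x41,0x73,0x7e}
query mem[0x0f]=0x73, mem[0x0e]=0x41, mem[0x1d]=0x7e, mem[0x15]=0x30

MEM[0x0f,0x0e,0x1d,0x15] = 73 41 7e 30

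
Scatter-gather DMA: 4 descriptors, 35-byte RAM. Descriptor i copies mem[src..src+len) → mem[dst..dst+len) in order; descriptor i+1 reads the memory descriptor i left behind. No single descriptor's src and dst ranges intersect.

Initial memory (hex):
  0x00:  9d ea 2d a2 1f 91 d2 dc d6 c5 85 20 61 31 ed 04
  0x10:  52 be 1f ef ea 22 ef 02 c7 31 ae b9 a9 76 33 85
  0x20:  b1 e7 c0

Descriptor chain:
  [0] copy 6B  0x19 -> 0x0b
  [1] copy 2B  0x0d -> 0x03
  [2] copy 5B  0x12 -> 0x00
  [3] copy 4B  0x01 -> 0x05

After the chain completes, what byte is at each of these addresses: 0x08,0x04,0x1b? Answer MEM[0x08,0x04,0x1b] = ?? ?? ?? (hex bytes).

MEM[0x08,0x04,0x1b] = ef ef b9

#0 dst[0x0b+6] := {0x31,0xae,0xb9,0xa9,0x76,0x33}
#1 dst[0x03+2] := {0xb9,0xa9}
#2 dst[0x00+5] := {0x1f,0xef,0xea,0x22,0xef}
#3 dst[0x05+4] := {0xef,0xea,0x22,0xef}
query mem[0x08]=0xef, mem[0x04]=0xef, mem[0x1b]=0xb9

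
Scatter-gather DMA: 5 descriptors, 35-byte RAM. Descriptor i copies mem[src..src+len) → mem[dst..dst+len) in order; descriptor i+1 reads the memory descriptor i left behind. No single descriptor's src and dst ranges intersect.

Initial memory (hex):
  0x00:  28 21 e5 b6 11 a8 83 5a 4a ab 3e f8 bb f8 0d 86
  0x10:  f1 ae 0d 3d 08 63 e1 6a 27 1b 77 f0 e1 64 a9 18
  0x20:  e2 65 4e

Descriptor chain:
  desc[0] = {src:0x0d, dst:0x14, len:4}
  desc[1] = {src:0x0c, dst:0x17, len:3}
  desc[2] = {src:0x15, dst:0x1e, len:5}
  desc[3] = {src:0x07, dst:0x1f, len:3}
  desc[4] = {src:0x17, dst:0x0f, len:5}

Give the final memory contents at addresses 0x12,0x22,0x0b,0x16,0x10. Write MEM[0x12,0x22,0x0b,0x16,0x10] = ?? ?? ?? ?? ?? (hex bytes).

#0 dst[0x14+4] := {0xf8,0x0d,0x86,0xf1}
#1 dst[0x17+3] := {0xbb,0xf8,0x0d}
#2 dst[0x1e+5] := {0x0d,0x86,0xbb,0xf8,0x0d}
#3 dst[0x1f+3] := {0x5a,0x4a,0xab}
#4 dst[0x0f+5] := {0xbb,0xf8,0x0d,0x77,0xf0}
query mem[0x12]=0x77, mem[0x22]=0x0d, mem[0x0b]=0xf8, mem[0x16]=0x86, mem[0x10]=0xf8

MEM[0x12,0x22,0x0b,0x16,0x10] = 77 0d f8 86 f8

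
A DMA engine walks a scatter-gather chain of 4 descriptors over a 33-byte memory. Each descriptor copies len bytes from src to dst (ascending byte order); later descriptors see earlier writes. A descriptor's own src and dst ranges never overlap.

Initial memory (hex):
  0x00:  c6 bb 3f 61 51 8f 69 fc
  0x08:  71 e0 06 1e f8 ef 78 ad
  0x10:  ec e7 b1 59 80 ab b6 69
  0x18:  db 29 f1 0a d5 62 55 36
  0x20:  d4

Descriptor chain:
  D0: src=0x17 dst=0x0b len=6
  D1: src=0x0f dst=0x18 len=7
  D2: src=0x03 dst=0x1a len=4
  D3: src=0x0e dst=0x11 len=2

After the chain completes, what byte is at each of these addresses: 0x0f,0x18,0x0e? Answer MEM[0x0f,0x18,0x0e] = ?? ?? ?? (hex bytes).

MEM[0x0f,0x18,0x0e] = 0a 0a f1

D0: mem[0x0b..0x10] <- [69 db 29 f1 0a d5]
D1: mem[0x18..0x1e] <- [0a d5 e7 b1 59 80 ab]
D2: mem[0x1a..0x1d] <- [61 51 8f 69]
D3: mem[0x11..0x12] <- [f1 0a]
query mem[0x0f]=0x0a, mem[0x18]=0x0a, mem[0x0e]=0xf1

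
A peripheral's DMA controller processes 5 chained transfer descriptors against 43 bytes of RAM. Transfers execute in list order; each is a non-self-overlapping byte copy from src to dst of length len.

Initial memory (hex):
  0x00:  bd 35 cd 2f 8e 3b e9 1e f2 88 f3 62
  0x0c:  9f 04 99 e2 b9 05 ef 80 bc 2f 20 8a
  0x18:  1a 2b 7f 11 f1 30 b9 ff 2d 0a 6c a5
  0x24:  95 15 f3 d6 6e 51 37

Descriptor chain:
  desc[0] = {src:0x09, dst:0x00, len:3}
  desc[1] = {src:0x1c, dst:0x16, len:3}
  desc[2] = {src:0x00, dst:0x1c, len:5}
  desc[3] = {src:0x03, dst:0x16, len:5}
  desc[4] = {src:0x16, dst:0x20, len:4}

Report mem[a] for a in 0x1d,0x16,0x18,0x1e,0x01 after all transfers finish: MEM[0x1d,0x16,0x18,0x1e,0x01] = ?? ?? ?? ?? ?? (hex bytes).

MEM[0x1d,0x16,0x18,0x1e,0x01] = f3 2f 3b 62 f3

  after D0: wrote 3B at 0x00 = 88f362
  after D1: wrote 3B at 0x16 = f130b9
  after D2: wrote 5B at 0x1c = 88f3622f8e
  after D3: wrote 5B at 0x16 = 2f8e3be91e
  after D4: wrote 4B at 0x20 = 2f8e3be9
query mem[0x1d]=0xf3, mem[0x16]=0x2f, mem[0x18]=0x3b, mem[0x1e]=0x62, mem[0x01]=0xf3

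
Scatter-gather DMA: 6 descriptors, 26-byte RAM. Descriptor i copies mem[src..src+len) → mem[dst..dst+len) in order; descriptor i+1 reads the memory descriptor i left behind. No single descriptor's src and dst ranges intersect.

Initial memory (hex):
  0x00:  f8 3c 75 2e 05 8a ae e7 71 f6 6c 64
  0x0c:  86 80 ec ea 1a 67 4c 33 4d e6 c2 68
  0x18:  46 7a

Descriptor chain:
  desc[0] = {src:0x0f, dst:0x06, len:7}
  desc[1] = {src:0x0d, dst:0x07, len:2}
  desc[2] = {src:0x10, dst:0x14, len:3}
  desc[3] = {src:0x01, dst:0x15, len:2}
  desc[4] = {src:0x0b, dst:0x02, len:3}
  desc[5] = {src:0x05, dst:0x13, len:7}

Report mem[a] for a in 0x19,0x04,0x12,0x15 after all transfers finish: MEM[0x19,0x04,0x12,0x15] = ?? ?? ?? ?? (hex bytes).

#0 dst[0x06+7] := {0xea,0x1a,0x67,0x4c,0x33,0x4d,0xe6}
#1 dst[0x07+2] := {0x80,0xec}
#2 dst[0x14+3] := {0x1a,0x67,0x4c}
#3 dst[0x15+2] := {0x3c,0x75}
#4 dst[0x02+3] := {0x4d,0xe6,0x80}
#5 dst[0x13+7] := {0x8a,0xea,0x80,0xec,0x4c,0x33,0x4d}
query mem[0x19]=0x4d, mem[0x04]=0x80, mem[0x12]=0x4c, mem[0x15]=0x80

MEM[0x19,0x04,0x12,0x15] = 4d 80 4c 80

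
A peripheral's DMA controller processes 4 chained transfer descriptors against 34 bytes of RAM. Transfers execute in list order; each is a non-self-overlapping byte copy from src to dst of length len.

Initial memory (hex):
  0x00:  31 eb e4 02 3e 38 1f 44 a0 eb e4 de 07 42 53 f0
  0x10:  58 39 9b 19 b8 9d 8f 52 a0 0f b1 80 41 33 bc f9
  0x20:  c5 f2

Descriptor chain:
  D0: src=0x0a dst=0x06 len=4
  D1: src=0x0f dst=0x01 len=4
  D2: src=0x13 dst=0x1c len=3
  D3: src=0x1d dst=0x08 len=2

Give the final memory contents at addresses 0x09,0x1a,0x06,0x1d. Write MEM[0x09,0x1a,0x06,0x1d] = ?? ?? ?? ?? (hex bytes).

#0 dst[0x06+4] := {0xe4,0xde,0x07,0x42}
#1 dst[0x01+4] := {0xf0,0x58,0x39,0x9b}
#2 dst[0x1c+3] := {0x19,0xb8,0x9d}
#3 dst[0x08+2] := {0xb8,0x9d}
query mem[0x09]=0x9d, mem[0x1a]=0xb1, mem[0x06]=0xe4, mem[0x1d]=0xb8

MEM[0x09,0x1a,0x06,0x1d] = 9d b1 e4 b8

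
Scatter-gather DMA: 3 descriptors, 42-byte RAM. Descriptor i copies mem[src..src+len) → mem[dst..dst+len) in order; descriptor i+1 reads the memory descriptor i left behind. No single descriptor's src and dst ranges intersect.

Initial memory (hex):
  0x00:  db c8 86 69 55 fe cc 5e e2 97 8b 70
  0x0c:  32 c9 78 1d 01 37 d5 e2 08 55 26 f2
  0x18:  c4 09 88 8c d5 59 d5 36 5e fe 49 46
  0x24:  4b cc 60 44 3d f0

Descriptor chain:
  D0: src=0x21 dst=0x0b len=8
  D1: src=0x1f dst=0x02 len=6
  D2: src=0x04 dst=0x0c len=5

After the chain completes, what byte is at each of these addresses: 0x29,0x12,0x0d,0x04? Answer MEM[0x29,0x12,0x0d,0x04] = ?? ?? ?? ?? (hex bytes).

[0] 0x21->0x0b len=8 : fe 49 46 4b cc 60 44 3d
[1] 0x1f->0x02 len=6 : 36 5e fe 49 46 4b
[2] 0x04->0x0c len=5 : fe 49 46 4b e2
query mem[0x29]=0xf0, mem[0x12]=0x3d, mem[0x0d]=0x49, mem[0x04]=0xfe

MEM[0x29,0x12,0x0d,0x04] = f0 3d 49 fe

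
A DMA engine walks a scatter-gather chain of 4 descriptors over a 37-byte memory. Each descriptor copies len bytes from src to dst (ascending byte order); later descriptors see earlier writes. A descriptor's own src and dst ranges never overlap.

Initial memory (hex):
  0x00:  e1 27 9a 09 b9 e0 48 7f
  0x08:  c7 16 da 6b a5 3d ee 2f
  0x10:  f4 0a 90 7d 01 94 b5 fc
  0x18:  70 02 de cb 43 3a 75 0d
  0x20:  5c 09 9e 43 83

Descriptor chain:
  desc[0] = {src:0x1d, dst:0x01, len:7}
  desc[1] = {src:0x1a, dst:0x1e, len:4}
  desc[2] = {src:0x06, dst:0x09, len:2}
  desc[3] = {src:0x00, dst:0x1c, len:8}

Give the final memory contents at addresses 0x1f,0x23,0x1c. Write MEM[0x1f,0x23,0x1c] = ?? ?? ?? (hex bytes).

[0] 0x1d->0x01 len=7 : 3a 75 0d 5c 09 9e 43
[1] 0x1a->0x1e len=4 : de cb 43 3a
[2] 0x06->0x09 len=2 : 9e 43
[3] 0x00->0x1c len=8 : e1 3a 75 0d 5c 09 9e 43
query mem[0x1f]=0x0d, mem[0x23]=0x43, mem[0x1c]=0xe1

MEM[0x1f,0x23,0x1c] = 0d 43 e1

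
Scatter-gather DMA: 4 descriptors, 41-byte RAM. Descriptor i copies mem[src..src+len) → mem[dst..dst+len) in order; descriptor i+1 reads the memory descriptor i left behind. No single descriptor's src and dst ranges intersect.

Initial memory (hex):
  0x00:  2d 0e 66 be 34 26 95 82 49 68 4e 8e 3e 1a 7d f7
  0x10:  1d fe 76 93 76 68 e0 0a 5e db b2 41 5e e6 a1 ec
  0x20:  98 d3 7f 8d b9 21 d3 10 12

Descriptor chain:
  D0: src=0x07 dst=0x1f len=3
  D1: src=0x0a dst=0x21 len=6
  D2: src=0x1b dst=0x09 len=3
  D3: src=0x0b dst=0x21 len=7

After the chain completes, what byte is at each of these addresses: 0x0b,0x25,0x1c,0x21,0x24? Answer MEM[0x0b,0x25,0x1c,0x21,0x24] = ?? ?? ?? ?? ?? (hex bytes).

D0: mem[0x1f..0x21] <- [82 49 68]
D1: mem[0x21..0x26] <- [4e 8e 3e 1a 7d f7]
D2: mem[0x09..0x0b] <- [41 5e e6]
D3: mem[0x21..0x27] <- [e6 3e 1a 7d f7 1d fe]
query mem[0x0b]=0xe6, mem[0x25]=0xf7, mem[0x1c]=0x5e, mem[0x21]=0xe6, mem[0x24]=0x7d

MEM[0x0b,0x25,0x1c,0x21,0x24] = e6 f7 5e e6 7d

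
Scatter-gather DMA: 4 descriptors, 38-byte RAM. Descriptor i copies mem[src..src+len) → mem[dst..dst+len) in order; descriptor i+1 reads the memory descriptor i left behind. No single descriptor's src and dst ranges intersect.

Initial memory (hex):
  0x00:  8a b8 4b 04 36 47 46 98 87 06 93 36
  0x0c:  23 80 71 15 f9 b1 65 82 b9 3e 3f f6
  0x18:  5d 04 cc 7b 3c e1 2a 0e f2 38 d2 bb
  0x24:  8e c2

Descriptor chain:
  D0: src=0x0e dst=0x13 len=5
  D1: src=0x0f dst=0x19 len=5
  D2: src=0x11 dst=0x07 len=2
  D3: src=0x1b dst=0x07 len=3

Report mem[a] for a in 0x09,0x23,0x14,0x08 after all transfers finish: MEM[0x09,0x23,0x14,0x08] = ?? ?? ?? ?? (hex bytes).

MEM[0x09,0x23,0x14,0x08] = 71 bb 15 65

D0: mem[0x13..0x17] <- [71 15 f9 b1 65]
D1: mem[0x19..0x1d] <- [15 f9 b1 65 71]
D2: mem[0x07..0x08] <- [b1 65]
D3: mem[0x07..0x09] <- [b1 65 71]
query mem[0x09]=0x71, mem[0x23]=0xbb, mem[0x14]=0x15, mem[0x08]=0x65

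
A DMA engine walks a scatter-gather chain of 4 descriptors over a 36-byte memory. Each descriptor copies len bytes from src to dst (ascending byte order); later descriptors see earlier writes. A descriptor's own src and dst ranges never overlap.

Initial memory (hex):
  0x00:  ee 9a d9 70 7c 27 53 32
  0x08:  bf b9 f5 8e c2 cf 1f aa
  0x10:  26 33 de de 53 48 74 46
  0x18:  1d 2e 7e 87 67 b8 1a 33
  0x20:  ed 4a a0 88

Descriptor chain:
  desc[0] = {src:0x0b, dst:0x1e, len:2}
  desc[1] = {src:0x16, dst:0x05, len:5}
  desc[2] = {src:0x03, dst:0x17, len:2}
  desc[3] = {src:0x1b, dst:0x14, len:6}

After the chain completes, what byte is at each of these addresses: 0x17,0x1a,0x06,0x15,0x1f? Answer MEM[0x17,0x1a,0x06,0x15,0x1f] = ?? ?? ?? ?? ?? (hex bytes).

D0: mem[0x1e..0x1f] <- [8e c2]
D1: mem[0x05..0x09] <- [74 46 1d 2e 7e]
D2: mem[0x17..0x18] <- [70 7c]
D3: mem[0x14..0x19] <- [87 67 b8 8e c2 ed]
query mem[0x17]=0x8e, mem[0x1a]=0x7e, mem[0x06]=0x46, mem[0x15]=0x67, mem[0x1f]=0xc2

MEM[0x17,0x1a,0x06,0x15,0x1f] = 8e 7e 46 67 c2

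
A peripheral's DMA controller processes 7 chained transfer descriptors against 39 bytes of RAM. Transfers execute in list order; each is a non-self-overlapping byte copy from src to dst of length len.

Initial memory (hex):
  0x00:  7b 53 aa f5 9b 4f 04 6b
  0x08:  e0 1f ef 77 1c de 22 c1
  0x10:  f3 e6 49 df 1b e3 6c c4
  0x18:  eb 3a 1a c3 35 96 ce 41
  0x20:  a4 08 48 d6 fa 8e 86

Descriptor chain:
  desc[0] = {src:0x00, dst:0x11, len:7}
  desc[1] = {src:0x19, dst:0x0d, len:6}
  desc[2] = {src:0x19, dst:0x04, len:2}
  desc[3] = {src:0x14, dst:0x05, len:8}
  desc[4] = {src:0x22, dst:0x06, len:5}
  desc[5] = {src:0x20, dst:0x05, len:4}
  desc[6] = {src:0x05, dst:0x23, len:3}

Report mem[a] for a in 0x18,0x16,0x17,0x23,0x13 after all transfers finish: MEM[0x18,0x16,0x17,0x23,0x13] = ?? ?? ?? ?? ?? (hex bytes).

#0 dst[0x11+7] := {0x7b,0x53,0xaa,0xf5,0x9b,0x4f,0x04}
#1 dst[0x0d+6] := {0x3a,0x1a,0xc3,0x35,0x96,0xce}
#2 dst[0x04+2] := {0x3a,0x1a}
#3 dst[0x05+8] := {0xf5,0x9b,0x4f,0x04,0xeb,0x3a,0x1a,0xc3}
#4 dst[0x06+5] := {0x48,0xd6,0xfa,0x8e,0x86}
#5 dst[0x05+4] := {0xa4,0x08,0x48,0xd6}
#6 dst[0x23+3] := {0xa4,0x08,0x48}
query mem[0x18]=0xeb, mem[0x16]=0x4f, mem[0x17]=0x04, mem[0x23]=0xa4, mem[0x13]=0xaa

MEM[0x18,0x16,0x17,0x23,0x13] = eb 4f 04 a4 aa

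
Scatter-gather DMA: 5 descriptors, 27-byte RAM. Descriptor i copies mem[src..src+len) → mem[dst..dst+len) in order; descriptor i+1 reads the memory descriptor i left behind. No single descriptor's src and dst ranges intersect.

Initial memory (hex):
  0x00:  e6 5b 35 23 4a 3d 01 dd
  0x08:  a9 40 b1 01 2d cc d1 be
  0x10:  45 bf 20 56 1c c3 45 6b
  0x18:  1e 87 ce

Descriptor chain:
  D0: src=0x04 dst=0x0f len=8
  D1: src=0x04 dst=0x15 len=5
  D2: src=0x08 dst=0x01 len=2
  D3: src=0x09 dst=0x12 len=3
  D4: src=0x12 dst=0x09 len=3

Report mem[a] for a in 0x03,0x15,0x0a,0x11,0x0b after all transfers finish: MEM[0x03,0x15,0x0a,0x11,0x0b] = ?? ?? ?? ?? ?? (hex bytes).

MEM[0x03,0x15,0x0a,0x11,0x0b] = 23 4a b1 01 01

[0] 0x04->0x0f len=8 : 4a 3d 01 dd a9 40 b1 01
[1] 0x04->0x15 len=5 : 4a 3d 01 dd a9
[2] 0x08->0x01 len=2 : a9 40
[3] 0x09->0x12 len=3 : 40 b1 01
[4] 0x12->0x09 len=3 : 40 b1 01
query mem[0x03]=0x23, mem[0x15]=0x4a, mem[0x0a]=0xb1, mem[0x11]=0x01, mem[0x0b]=0x01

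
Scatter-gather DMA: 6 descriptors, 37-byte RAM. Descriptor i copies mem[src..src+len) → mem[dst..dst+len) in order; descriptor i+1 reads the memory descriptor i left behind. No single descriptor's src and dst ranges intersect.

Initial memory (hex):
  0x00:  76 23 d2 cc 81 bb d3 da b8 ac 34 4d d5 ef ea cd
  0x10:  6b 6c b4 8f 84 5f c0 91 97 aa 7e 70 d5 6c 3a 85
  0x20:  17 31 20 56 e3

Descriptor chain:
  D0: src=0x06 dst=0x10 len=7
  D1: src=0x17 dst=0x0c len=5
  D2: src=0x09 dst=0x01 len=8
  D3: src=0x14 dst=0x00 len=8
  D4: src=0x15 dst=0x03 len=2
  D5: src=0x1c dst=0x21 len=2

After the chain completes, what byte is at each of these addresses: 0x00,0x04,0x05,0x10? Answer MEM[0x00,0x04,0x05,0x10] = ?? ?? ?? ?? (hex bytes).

MEM[0x00,0x04,0x05,0x10] = 34 d5 aa 70

D0: mem[0x10..0x16] <- [d3 da b8 ac 34 4d d5]
D1: mem[0x0c..0x10] <- [91 97 aa 7e 70]
D2: mem[0x01..0x08] <- [ac 34 4d 91 97 aa 7e 70]
D3: mem[0x00..0x07] <- [34 4d d5 91 97 aa 7e 70]
D4: mem[0x03..0x04] <- [4d d5]
D5: mem[0x21..0x22] <- [d5 6c]
query mem[0x00]=0x34, mem[0x04]=0xd5, mem[0x05]=0xaa, mem[0x10]=0x70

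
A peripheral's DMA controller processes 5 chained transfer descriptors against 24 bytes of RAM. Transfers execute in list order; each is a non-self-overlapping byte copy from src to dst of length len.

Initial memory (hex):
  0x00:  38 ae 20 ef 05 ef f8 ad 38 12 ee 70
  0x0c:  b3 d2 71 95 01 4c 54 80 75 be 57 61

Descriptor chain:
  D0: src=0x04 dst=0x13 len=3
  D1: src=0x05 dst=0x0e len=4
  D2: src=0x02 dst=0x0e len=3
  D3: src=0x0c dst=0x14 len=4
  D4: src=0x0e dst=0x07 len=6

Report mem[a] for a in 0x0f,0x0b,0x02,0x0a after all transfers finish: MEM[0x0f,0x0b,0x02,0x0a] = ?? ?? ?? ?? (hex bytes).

MEM[0x0f,0x0b,0x02,0x0a] = ef 54 20 38

[0] 0x04->0x13 len=3 : 05 ef f8
[1] 0x05->0x0e len=4 : ef f8 ad 38
[2] 0x02->0x0e len=3 : 20 ef 05
[3] 0x0c->0x14 len=4 : b3 d2 20 ef
[4] 0x0e->0x07 len=6 : 20 ef 05 38 54 05
query mem[0x0f]=0xef, mem[0x0b]=0x54, mem[0x02]=0x20, mem[0x0a]=0x38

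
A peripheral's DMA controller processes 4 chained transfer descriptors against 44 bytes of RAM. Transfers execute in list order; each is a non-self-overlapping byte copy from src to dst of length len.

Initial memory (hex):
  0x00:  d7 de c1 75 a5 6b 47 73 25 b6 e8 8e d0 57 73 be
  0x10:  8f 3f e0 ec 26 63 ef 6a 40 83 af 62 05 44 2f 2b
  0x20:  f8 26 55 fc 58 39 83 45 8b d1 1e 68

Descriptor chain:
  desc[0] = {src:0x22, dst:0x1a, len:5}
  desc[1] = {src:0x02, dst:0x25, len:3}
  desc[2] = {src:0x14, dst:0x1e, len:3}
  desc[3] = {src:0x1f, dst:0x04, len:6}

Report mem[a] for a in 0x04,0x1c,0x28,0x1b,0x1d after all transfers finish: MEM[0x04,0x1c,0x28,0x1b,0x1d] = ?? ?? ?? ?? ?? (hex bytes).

MEM[0x04,0x1c,0x28,0x1b,0x1d] = 63 58 8b fc 39

  after D0: wrote 5B at 0x1a = 55fc583983
  after D1: wrote 3B at 0x25 = c175a5
  after D2: wrote 3B at 0x1e = 2663ef
  after D3: wrote 6B at 0x04 = 63ef2655fc58
query mem[0x04]=0x63, mem[0x1c]=0x58, mem[0x28]=0x8b, mem[0x1b]=0xfc, mem[0x1d]=0x39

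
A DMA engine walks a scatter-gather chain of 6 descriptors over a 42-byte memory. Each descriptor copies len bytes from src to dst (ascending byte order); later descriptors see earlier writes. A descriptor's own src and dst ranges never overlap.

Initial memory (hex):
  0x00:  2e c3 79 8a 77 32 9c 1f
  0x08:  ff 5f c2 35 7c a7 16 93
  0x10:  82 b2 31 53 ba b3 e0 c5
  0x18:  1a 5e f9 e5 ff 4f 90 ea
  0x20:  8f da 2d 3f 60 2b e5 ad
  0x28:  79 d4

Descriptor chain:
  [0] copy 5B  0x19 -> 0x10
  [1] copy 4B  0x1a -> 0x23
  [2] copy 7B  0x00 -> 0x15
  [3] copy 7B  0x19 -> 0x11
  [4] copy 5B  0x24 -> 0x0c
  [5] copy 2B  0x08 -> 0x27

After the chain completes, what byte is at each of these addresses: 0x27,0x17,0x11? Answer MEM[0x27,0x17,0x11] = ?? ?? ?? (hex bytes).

MEM[0x27,0x17,0x11] = ff ea 77

  after D0: wrote 5B at 0x10 = 5ef9e5ff4f
  after D1: wrote 4B at 0x23 = f9e5ff4f
  after D2: wrote 7B at 0x15 = 2ec3798a77329c
  after D3: wrote 7B at 0x11 = 77329cff4f90ea
  after D4: wrote 5B at 0x0c = e5ff4fad79
  after D5: wrote 2B at 0x27 = ff5f
query mem[0x27]=0xff, mem[0x17]=0xea, mem[0x11]=0x77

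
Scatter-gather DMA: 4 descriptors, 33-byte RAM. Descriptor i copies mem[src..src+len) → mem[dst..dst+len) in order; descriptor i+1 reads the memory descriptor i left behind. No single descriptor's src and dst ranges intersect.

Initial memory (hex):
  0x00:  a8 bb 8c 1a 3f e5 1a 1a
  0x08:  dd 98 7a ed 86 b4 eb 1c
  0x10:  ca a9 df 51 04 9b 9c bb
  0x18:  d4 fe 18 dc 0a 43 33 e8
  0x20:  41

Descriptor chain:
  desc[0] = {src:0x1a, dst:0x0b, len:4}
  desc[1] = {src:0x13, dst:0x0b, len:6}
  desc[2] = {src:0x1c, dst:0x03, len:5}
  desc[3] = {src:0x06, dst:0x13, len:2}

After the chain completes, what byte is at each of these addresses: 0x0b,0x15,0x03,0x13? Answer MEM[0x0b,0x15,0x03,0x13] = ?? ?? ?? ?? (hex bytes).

#0 dst[0x0b+4] := {0x18,0xdc,0x0a,0x43}
#1 dst[0x0b+6] := {0x51,0x04,0x9b,0x9c,0xbb,0xd4}
#2 dst[0x03+5] := {0x0a,0x43,0x33,0xe8,0x41}
#3 dst[0x13+2] := {0xe8,0x41}
query mem[0x0b]=0x51, mem[0x15]=0x9b, mem[0x03]=0x0a, mem[0x13]=0xe8

MEM[0x0b,0x15,0x03,0x13] = 51 9b 0a e8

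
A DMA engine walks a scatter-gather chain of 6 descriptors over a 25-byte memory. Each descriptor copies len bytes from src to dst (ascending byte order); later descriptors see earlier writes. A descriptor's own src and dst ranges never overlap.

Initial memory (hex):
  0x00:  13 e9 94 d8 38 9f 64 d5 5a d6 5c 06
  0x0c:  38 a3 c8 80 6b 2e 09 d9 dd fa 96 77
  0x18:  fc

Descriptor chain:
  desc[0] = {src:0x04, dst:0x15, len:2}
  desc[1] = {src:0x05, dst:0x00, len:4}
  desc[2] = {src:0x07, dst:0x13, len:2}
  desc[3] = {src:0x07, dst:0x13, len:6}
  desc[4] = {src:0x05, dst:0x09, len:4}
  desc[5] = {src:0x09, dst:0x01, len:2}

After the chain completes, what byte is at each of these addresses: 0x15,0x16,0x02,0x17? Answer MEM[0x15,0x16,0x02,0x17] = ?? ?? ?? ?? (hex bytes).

#0 dst[0x15+2] := {0x38,0x9f}
#1 dst[0x00+4] := {0x9f,0x64,0xd5,0x5a}
#2 dst[0x13+2] := {0xd5,0x5a}
#3 dst[0x13+6] := {0xd5,0x5a,0xd6,0x5c,0x06,0x38}
#4 dst[0x09+4] := {0x9f,0x64,0xd5,0x5a}
#5 dst[0x01+2] := {0x9f,0x64}
query mem[0x15]=0xd6, mem[0x16]=0x5c, mem[0x02]=0x64, mem[0x17]=0x06

MEM[0x15,0x16,0x02,0x17] = d6 5c 64 06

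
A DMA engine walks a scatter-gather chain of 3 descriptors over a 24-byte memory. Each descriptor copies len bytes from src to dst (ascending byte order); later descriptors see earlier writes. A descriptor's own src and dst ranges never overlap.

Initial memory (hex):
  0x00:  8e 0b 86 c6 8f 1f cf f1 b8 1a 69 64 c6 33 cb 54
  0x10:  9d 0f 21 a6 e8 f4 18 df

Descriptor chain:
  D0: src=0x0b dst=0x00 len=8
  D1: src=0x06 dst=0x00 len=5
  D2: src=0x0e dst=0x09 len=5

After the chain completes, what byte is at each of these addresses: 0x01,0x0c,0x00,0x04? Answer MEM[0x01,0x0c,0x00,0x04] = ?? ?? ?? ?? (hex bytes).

  after D0: wrote 8B at 0x00 = 64c633cb549d0f21
  after D1: wrote 5B at 0x00 = 0f21b81a69
  after D2: wrote 5B at 0x09 = cb549d0f21
query mem[0x01]=0x21, mem[0x0c]=0x0f, mem[0x00]=0x0f, mem[0x04]=0x69

MEM[0x01,0x0c,0x00,0x04] = 21 0f 0f 69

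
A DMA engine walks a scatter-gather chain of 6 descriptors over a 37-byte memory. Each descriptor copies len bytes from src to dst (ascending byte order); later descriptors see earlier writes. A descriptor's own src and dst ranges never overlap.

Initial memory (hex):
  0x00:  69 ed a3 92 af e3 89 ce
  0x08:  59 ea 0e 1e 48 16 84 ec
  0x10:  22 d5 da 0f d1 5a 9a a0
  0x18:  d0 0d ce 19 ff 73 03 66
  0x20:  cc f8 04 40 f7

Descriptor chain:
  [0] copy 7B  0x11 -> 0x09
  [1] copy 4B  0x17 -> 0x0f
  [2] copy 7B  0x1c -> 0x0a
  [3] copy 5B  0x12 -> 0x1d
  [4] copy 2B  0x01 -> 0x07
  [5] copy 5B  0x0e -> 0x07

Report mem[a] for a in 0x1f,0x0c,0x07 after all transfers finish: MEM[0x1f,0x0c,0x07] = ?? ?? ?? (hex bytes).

[0] 0x11->0x09 len=7 : d5 da 0f d1 5a 9a a0
[1] 0x17->0x0f len=4 : a0 d0 0d ce
[2] 0x1c->0x0a len=7 : ff 73 03 66 cc f8 04
[3] 0x12->0x1d len=5 : ce 0f d1 5a 9a
[4] 0x01->0x07 len=2 : ed a3
[5] 0x0e->0x07 len=5 : cc f8 04 0d ce
query mem[0x1f]=0xd1, mem[0x0c]=0x03, mem[0x07]=0xcc

MEM[0x1f,0x0c,0x07] = d1 03 cc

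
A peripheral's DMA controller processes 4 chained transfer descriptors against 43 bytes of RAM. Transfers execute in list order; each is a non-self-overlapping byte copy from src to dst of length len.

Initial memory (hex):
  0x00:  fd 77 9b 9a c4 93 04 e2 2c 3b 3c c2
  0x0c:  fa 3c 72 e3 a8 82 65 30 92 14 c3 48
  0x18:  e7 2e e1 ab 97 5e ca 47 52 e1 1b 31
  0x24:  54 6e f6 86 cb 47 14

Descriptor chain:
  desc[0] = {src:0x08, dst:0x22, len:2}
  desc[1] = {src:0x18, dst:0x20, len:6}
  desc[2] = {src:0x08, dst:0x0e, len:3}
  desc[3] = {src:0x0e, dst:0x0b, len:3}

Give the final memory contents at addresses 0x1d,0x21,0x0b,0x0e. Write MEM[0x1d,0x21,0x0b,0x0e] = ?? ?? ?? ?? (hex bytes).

MEM[0x1d,0x21,0x0b,0x0e] = 5e 2e 2c 2c

D0: mem[0x22..0x23] <- [2c 3b]
D1: mem[0x20..0x25] <- [e7 2e e1 ab 97 5e]
D2: mem[0x0e..0x10] <- [2c 3b 3c]
D3: mem[0x0b..0x0d] <- [2c 3b 3c]
query mem[0x1d]=0x5e, mem[0x21]=0x2e, mem[0x0b]=0x2c, mem[0x0e]=0x2c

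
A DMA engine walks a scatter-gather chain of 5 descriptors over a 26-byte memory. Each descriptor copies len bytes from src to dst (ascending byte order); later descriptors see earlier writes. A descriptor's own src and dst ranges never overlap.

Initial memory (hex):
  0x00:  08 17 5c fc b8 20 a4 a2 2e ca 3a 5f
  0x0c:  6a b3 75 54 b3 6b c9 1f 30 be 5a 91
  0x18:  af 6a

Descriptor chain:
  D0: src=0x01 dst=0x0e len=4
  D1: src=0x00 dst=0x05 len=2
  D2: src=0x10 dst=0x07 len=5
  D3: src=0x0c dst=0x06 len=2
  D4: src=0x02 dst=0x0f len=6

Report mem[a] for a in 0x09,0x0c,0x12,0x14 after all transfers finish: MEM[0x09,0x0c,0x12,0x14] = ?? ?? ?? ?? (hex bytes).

MEM[0x09,0x0c,0x12,0x14] = c9 6a 08 b3

[0] 0x01->0x0e len=4 : 17 5c fc b8
[1] 0x00->0x05 len=2 : 08 17
[2] 0x10->0x07 len=5 : fc b8 c9 1f 30
[3] 0x0c->0x06 len=2 : 6a b3
[4] 0x02->0x0f len=6 : 5c fc b8 08 6a b3
query mem[0x09]=0xc9, mem[0x0c]=0x6a, mem[0x12]=0x08, mem[0x14]=0xb3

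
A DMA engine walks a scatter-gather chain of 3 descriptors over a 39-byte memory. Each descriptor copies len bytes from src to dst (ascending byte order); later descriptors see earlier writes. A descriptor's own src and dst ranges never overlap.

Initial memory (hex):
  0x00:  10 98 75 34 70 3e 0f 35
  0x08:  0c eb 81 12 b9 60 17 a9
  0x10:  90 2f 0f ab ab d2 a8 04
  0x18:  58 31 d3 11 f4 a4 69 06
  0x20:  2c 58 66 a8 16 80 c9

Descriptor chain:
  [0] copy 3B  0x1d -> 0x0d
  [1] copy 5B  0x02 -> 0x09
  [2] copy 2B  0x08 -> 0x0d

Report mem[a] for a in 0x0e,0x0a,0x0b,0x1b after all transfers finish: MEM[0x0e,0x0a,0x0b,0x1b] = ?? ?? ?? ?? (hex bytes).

MEM[0x0e,0x0a,0x0b,0x1b] = 75 34 70 11

[0] 0x1d->0x0d len=3 : a4 69 06
[1] 0x02->0x09 len=5 : 75 34 70 3e 0f
[2] 0x08->0x0d len=2 : 0c 75
query mem[0x0e]=0x75, mem[0x0a]=0x34, mem[0x0b]=0x70, mem[0x1b]=0x11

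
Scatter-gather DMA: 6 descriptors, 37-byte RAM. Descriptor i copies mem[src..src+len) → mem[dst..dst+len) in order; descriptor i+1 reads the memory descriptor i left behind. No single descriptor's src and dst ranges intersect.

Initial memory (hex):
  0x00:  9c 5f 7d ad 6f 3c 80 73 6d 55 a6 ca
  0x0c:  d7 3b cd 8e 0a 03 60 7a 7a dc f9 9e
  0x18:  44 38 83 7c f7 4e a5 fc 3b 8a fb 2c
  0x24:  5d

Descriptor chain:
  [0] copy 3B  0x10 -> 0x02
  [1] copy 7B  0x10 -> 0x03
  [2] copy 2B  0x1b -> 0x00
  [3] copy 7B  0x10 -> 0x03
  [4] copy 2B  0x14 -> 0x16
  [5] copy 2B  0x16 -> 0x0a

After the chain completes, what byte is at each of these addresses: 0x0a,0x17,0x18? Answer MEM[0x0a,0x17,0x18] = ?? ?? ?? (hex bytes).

D0: mem[0x02..0x04] <- [0a 03 60]
D1: mem[0x03..0x09] <- [0a 03 60 7a 7a dc f9]
D2: mem[0x00..0x01] <- [7c f7]
D3: mem[0x03..0x09] <- [0a 03 60 7a 7a dc f9]
D4: mem[0x16..0x17] <- [7a dc]
D5: mem[0x0a..0x0b] <- [7a dc]
query mem[0x0a]=0x7a, mem[0x17]=0xdc, mem[0x18]=0x44

MEM[0x0a,0x17,0x18] = 7a dc 44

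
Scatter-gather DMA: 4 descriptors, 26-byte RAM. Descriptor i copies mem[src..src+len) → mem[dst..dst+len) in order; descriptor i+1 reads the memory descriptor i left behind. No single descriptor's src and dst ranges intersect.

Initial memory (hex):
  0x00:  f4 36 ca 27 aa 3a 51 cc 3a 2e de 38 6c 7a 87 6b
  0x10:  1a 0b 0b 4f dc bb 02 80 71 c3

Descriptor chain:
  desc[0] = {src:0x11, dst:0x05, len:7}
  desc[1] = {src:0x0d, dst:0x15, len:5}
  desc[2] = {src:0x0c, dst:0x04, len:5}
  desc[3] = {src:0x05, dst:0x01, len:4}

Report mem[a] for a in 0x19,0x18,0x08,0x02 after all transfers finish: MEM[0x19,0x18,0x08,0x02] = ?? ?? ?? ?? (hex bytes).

[0] 0x11->0x05 len=7 : 0b 0b 4f dc bb 02 80
[1] 0x0d->0x15 len=5 : 7a 87 6b 1a 0b
[2] 0x0c->0x04 len=5 : 6c 7a 87 6b 1a
[3] 0x05->0x01 len=4 : 7a 87 6b 1a
query mem[0x19]=0x0b, mem[0x18]=0x1a, mem[0x08]=0x1a, mem[0x02]=0x87

MEM[0x19,0x18,0x08,0x02] = 0b 1a 1a 87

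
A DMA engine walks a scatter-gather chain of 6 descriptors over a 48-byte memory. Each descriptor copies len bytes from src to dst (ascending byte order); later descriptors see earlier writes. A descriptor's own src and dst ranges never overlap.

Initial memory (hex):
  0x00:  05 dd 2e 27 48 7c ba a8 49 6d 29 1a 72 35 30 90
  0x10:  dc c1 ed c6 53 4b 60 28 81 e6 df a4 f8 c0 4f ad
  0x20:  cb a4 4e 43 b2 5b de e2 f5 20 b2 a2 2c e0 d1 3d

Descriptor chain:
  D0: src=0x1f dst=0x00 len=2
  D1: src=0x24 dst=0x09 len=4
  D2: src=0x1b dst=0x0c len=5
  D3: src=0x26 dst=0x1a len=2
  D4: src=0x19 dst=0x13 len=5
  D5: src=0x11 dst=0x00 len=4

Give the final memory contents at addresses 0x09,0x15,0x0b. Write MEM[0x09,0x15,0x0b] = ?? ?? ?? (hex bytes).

MEM[0x09,0x15,0x0b] = b2 e2 de

  after D0: wrote 2B at 0x00 = adcb
  after D1: wrote 4B at 0x09 = b25bdee2
  after D2: wrote 5B at 0x0c = a4f8c04fad
  after D3: wrote 2B at 0x1a = dee2
  after D4: wrote 5B at 0x13 = e6dee2f8c0
  after D5: wrote 4B at 0x00 = c1ede6de
query mem[0x09]=0xb2, mem[0x15]=0xe2, mem[0x0b]=0xde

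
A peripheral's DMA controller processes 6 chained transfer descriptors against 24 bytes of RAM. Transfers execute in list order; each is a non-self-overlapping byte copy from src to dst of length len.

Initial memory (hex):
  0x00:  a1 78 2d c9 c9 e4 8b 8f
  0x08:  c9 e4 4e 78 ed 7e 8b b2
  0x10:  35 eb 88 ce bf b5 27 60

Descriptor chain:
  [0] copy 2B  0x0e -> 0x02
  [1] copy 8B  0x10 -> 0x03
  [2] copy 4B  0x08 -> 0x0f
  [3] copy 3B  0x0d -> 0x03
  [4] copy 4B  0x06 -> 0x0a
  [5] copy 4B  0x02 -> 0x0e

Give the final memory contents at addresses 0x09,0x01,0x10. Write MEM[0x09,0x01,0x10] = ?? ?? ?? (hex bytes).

MEM[0x09,0x01,0x10] = 27 78 8b

  after D0: wrote 2B at 0x02 = 8bb2
  after D1: wrote 8B at 0x03 = 35eb88cebfb52760
  after D2: wrote 4B at 0x0f = b5276078
  after D3: wrote 3B at 0x03 = 7e8bb5
  after D4: wrote 4B at 0x0a = cebfb527
  after D5: wrote 4B at 0x0e = 8b7e8bb5
query mem[0x09]=0x27, mem[0x01]=0x78, mem[0x10]=0x8b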